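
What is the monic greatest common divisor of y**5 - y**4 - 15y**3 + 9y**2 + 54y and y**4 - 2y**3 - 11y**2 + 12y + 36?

Euclidean algorithm in ℚ[y]:
  y**5 - y**4 - 15y**3 + 9y**2 + 54y = (y + 1)(y**4 - 2y**3 - 11y**2 + 12y + 36) + (-2y**3 + 8y**2 + 6y - 36)
  y**4 - 2y**3 - 11y**2 + 12y + 36 = (-(1/2)y - 1)(-2y**3 + 8y**2 + 6y - 36) + (0)
Last nonzero remainder: -2y**3 + 8y**2 + 6y - 36. Dividing through by -2 gives the monic gcd y**3 - 4y**2 - 3y + 18.

y**3 - 4y**2 - 3y + 18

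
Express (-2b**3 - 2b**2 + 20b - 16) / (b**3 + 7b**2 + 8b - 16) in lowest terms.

(-2b + 4)/(b + 4)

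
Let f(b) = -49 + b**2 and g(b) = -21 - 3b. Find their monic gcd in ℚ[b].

Repeated division with remainder:
  b**2 - 49 = (-(1/3)b + 7/3)(-3b - 21) + (0)
Last nonzero remainder: -3b - 21. Dividing through by -3 gives the monic gcd b + 7.

7 + b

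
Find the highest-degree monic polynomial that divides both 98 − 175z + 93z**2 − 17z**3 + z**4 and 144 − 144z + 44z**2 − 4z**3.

−2 + z

Euclidean algorithm in ℚ[z]:
  z**4 − 17z**3 + 93z**2 − 175z + 98 = (−(1/4)z + 3/2)(−4z**3 + 44z**2 − 144z + 144) + (−9z**2 + 77z − 118)
  −4z**3 + 44z**2 − 144z + 144 = ((4/9)z − 88/81)(−9z**2 + 77z − 118) + (−(640/81)z + 1280/81)
  −9z**2 + 77z − 118 = ((729/640)z − 4779/640)(−(640/81)z + 1280/81) + (0)
Last nonzero remainder: −(640/81)z + 1280/81. Dividing through by −640/81 gives the monic gcd z − 2.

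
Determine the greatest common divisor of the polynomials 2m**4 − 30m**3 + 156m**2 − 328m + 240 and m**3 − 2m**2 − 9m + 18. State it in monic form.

m − 2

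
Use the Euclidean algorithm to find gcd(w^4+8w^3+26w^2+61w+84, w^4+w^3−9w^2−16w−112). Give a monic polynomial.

Euclidean algorithm in ℚ[w]:
  w^4+8w^3+26w^2+61w+84 = (w^4+w^3−9w^2−16w−112) + (7w^3+35w^2+77w+196)
  w^4+w^3−9w^2−16w−112 = ((1/7)w−4/7)(7w^3+35w^2+77w+196) + (0)
Last nonzero remainder: 7w^3+35w^2+77w+196. Dividing through by 7 gives the monic gcd w^3+5w^2+11w+28.

w^3+5w^2+11w+28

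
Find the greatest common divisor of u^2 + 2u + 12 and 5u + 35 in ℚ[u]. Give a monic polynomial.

1

Repeated division with remainder:
  u^2 + 2u + 12 = ((1/5)u − 1)(5u + 35) + (47)
  5u + 35 = ((5/47)u + 35/47)(47) + (0)
The last nonzero remainder is the constant 47, so the polynomials are coprime and gcd = 1.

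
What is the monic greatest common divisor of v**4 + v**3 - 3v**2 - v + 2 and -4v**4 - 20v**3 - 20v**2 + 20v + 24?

v**3 + 2v**2 - v - 2

By polynomial division,
  v**4 + v**3 - 3v**2 - v + 2 = (-1/4)(-4v**4 - 20v**3 - 20v**2 + 20v + 24) + (-4v**3 - 8v**2 + 4v + 8)
  -4v**4 - 20v**3 - 20v**2 + 20v + 24 = (v + 3)(-4v**3 - 8v**2 + 4v + 8) + (0)
Last nonzero remainder: -4v**3 - 8v**2 + 4v + 8. Dividing through by -4 gives the monic gcd v**3 + 2v**2 - v - 2.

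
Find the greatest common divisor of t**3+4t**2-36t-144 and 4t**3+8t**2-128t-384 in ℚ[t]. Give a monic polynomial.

t**2-2t-24

Euclidean algorithm in ℚ[t]:
  t**3+4t**2-36t-144 = (1/4)(4t**3+8t**2-128t-384) + (2t**2-4t-48)
  4t**3+8t**2-128t-384 = (2t+8)(2t**2-4t-48) + (0)
Last nonzero remainder: 2t**2-4t-48. Dividing through by 2 gives the monic gcd t**2-2t-24.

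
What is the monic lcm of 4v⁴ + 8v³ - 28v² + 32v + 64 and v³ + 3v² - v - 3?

v⁶ + 4v⁵ - 6v⁴ - 12v³ + 53v² + 8v - 48

Apply the Euclidean algorithm:
  4v⁴ + 8v³ - 28v² + 32v + 64 = (4v - 4)(v³ + 3v² - v - 3) + (-12v² + 40v + 52)
  v³ + 3v² - v - 3 = (-(1/12)v - 19/36)(-12v² + 40v + 52) + ((220/9)v + 220/9)
  -12v² + 40v + 52 = (-(27/55)v + 117/55)((220/9)v + 220/9) + (0)
Last nonzero remainder: (220/9)v + 220/9. Dividing through by 220/9 gives the monic gcd v + 1.
Then lcm(f, g) = f·g / gcd(f, g); expanding and making the result monic gives the answer.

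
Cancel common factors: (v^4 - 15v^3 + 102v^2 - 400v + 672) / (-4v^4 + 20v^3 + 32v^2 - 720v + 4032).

Repeated division with remainder:
  v^4 - 15v^3 + 102v^2 - 400v + 672 = (-1/4)(-4v^4 + 20v^3 + 32v^2 - 720v + 4032) + (-10v^3 + 110v^2 - 580v + 1680)
  -4v^4 + 20v^3 + 32v^2 - 720v + 4032 = ((2/5)v + 12/5)(-10v^3 + 110v^2 - 580v + 1680) + (0)
Last nonzero remainder: -10v^3 + 110v^2 - 580v + 1680. Dividing through by -10 gives the monic gcd v^3 - 11v^2 + 58v - 168.
Cancel v^3 - 11v^2 + 58v - 168 from numerator and denominator to get the reduced form.

(-v + 4)/(4v + 24)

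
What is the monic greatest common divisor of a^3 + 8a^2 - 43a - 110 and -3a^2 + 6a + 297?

Apply the Euclidean algorithm:
  a^3 + 8a^2 - 43a - 110 = (-(1/3)a - 10/3)(-3a^2 + 6a + 297) + (76a + 880)
  -3a^2 + 6a + 297 = (-(3/76)a + 387/722)(76a + 880) + (-63063/361)
  76a + 880 = (-(27436/63063)a - 28880/5733)(-63063/361) + (0)
The last nonzero remainder is the constant -63063/361, so the polynomials are coprime and gcd = 1.

1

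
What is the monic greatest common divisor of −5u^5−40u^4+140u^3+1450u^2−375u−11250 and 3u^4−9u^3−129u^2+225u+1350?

u^2−25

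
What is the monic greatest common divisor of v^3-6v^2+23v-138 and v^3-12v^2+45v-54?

v-6

Euclidean algorithm in ℚ[v]:
  v^3-6v^2+23v-138 = (v^3-12v^2+45v-54) + (6v^2-22v-84)
  v^3-12v^2+45v-54 = ((1/6)v-25/18)(6v^2-22v-84) + ((256/9)v-512/3)
  6v^2-22v-84 = ((27/128)v+63/128)((256/9)v-512/3) + (0)
Last nonzero remainder: (256/9)v-512/3. Dividing through by 256/9 gives the monic gcd v-6.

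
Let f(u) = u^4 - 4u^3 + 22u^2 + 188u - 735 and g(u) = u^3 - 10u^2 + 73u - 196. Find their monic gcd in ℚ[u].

By polynomial division,
  u^4 - 4u^3 + 22u^2 + 188u - 735 = (u + 6)(u^3 - 10u^2 + 73u - 196) + (9u^2 - 54u + 441)
  u^3 - 10u^2 + 73u - 196 = ((1/9)u - 4/9)(9u^2 - 54u + 441) + (0)
Last nonzero remainder: 9u^2 - 54u + 441. Dividing through by 9 gives the monic gcd u^2 - 6u + 49.

u^2 - 6u + 49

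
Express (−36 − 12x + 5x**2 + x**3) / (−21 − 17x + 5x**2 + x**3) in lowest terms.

(12 + 8x + x**2)/(7 + 8x + x**2)

Repeated division with remainder:
  x**3 + 5x**2 − 12x − 36 = (x**3 + 5x**2 − 17x − 21) + (5x − 15)
  x**3 + 5x**2 − 17x − 21 = ((1/5)x**2 + (8/5)x + 7/5)(5x − 15) + (0)
Last nonzero remainder: 5x − 15. Dividing through by 5 gives the monic gcd x − 3.
Cancel x − 3 from numerator and denominator to get the reduced form.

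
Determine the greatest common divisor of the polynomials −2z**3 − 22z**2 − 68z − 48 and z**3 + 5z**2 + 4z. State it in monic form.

z**2 + 5z + 4

Euclidean algorithm in ℚ[z]:
  −2z**3 − 22z**2 − 68z − 48 = (−2)(z**3 + 5z**2 + 4z) + (−12z**2 − 60z − 48)
  z**3 + 5z**2 + 4z = (−(1/12)z)(−12z**2 − 60z − 48) + (0)
Last nonzero remainder: −12z**2 − 60z − 48. Dividing through by −12 gives the monic gcd z**2 + 5z + 4.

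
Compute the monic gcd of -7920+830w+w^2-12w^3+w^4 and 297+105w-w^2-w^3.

Apply the Euclidean algorithm:
  w^4-12w^3+w^2+830w-7920 = (-w+13)(-w^3-w^2+105w+297) + (119w^2-238w-11781)
  -w^3-w^2+105w+297 = (-(1/119)w-3/119)(119w^2-238w-11781) + (0)
Last nonzero remainder: 119w^2-238w-11781. Dividing through by 119 gives the monic gcd w^2-2w-99.

-99-2w+w^2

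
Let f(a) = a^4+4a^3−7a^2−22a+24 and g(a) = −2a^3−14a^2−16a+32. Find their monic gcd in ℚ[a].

By polynomial division,
  a^4+4a^3−7a^2−22a+24 = (−(1/2)a+3/2)(−2a^3−14a^2−16a+32) + (6a^2+18a−24)
  −2a^3−14a^2−16a+32 = (−(1/3)a−4/3)(6a^2+18a−24) + (0)
Last nonzero remainder: 6a^2+18a−24. Dividing through by 6 gives the monic gcd a^2+3a−4.

a^2+3a−4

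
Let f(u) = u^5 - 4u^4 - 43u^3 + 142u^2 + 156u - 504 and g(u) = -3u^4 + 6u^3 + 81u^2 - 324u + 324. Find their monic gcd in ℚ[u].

Apply the Euclidean algorithm:
  u^5 - 4u^4 - 43u^3 + 142u^2 + 156u - 504 = (-(1/3)u + 2/3)(-3u^4 + 6u^3 + 81u^2 - 324u + 324) + (-20u^3 - 20u^2 + 480u - 720)
  -3u^4 + 6u^3 + 81u^2 - 324u + 324 = ((3/20)u - 9/20)(-20u^3 - 20u^2 + 480u - 720) + (0)
Last nonzero remainder: -20u^3 - 20u^2 + 480u - 720. Dividing through by -20 gives the monic gcd u^3 + u^2 - 24u + 36.

u^3 + u^2 - 24u + 36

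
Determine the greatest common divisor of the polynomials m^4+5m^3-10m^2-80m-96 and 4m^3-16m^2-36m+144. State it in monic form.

By polynomial division,
  m^4+5m^3-10m^2-80m-96 = ((1/4)m+9/4)(4m^3-16m^2-36m+144) + (35m^2-35m-420)
  4m^3-16m^2-36m+144 = ((4/35)m-12/35)(35m^2-35m-420) + (0)
Last nonzero remainder: 35m^2-35m-420. Dividing through by 35 gives the monic gcd m^2-m-12.

m^2-m-12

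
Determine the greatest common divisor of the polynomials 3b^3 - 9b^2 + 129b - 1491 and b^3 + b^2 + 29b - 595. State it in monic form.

b - 7

Apply the Euclidean algorithm:
  3b^3 - 9b^2 + 129b - 1491 = (3)(b^3 + b^2 + 29b - 595) + (-12b^2 + 42b + 294)
  b^3 + b^2 + 29b - 595 = (-(1/12)b - 3/8)(-12b^2 + 42b + 294) + ((277/4)b - 1939/4)
  -12b^2 + 42b + 294 = (-(48/277)b - 168/277)((277/4)b - 1939/4) + (0)
Last nonzero remainder: (277/4)b - 1939/4. Dividing through by 277/4 gives the monic gcd b - 7.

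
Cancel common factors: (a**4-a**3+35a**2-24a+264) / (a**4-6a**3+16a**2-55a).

(a**2+24)/(a**2-5a)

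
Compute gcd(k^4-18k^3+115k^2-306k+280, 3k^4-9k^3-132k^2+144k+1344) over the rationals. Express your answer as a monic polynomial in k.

k^2-11k+28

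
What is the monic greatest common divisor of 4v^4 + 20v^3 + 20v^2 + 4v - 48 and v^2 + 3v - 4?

Repeated division with remainder:
  4v^4 + 20v^3 + 20v^2 + 4v - 48 = (4v^2 + 8v + 12)(v^2 + 3v - 4) + (0)
The last nonzero remainder v^2 + 3v - 4 is already monic.

v^2 + 3v - 4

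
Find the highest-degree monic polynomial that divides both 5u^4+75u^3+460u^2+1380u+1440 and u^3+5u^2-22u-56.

u+2

Euclidean algorithm in ℚ[u]:
  5u^4+75u^3+460u^2+1380u+1440 = (5u+50)(u^3+5u^2-22u-56) + (320u^2+2760u+4240)
  u^3+5u^2-22u-56 = ((1/320)u-29/2560)(320u^2+2760u+4240) + (-(255/64)u-255/32)
  320u^2+2760u+4240 = (-(4096/51)u-27136/51)(-(255/64)u-255/32) + (0)
Last nonzero remainder: -(255/64)u-255/32. Dividing through by -255/64 gives the monic gcd u+2.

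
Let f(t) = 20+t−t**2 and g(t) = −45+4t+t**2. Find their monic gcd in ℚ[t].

Apply the Euclidean algorithm:
  −t**2+t+20 = (−1)(t**2+4t−45) + (5t−25)
  t**2+4t−45 = ((1/5)t+9/5)(5t−25) + (0)
Last nonzero remainder: 5t−25. Dividing through by 5 gives the monic gcd t−5.

−5+t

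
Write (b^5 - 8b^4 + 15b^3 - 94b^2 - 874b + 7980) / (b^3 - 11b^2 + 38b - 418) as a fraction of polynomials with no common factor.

(b^3 - 8b^2 - 23b + 210)/(b - 11)

Repeated division with remainder:
  b^5 - 8b^4 + 15b^3 - 94b^2 - 874b + 7980 = (b^2 + 3b + 10)(b^3 - 11b^2 + 38b - 418) + (320b^2 + 12160)
  b^3 - 11b^2 + 38b - 418 = ((1/320)b - 11/320)(320b^2 + 12160) + (0)
Last nonzero remainder: 320b^2 + 12160. Dividing through by 320 gives the monic gcd b^2 + 38.
Cancel b^2 + 38 from numerator and denominator to get the reduced form.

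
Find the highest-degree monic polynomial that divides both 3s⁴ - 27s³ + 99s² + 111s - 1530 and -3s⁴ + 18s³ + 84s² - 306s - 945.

s² - 2s - 15

By polynomial division,
  3s⁴ - 27s³ + 99s² + 111s - 1530 = (-1)(-3s⁴ + 18s³ + 84s² - 306s - 945) + (-9s³ + 183s² - 195s - 2475)
  -3s⁴ + 18s³ + 84s² - 306s - 945 = ((1/3)s + 43/9)(-9s³ + 183s² - 195s - 2475) + (-(2176/3)s² + (4352/3)s + 10880)
  -9s³ + 183s² - 195s - 2475 = ((27/2176)s - 495/2176)(-(2176/3)s² + (4352/3)s + 10880) + (0)
Last nonzero remainder: -(2176/3)s² + (4352/3)s + 10880. Dividing through by -2176/3 gives the monic gcd s² - 2s - 15.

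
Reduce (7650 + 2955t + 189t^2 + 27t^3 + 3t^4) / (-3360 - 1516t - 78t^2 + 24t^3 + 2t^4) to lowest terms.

Apply the Euclidean algorithm:
  3t^4 + 27t^3 + 189t^2 + 2955t + 7650 = (3/2)(2t^4 + 24t^3 - 78t^2 - 1516t - 3360) + (-9t^3 + 306t^2 + 5229t + 12690)
  2t^4 + 24t^3 - 78t^2 - 1516t - 3360 = (-(2/9)t - 92/9)(-9t^3 + 306t^2 + 5229t + 12690) + (4212t^2 + 54756t + 126360)
  -9t^3 + 306t^2 + 5229t + 12690 = (-(1/468)t + 47/468)(4212t^2 + 54756t + 126360) + (0)
Last nonzero remainder: 4212t^2 + 54756t + 126360. Dividing through by 4212 gives the monic gcd t^2 + 13t + 30.
Cancel t^2 + 13t + 30 from numerator and denominator to get the reduced form.

(255 - 12t + 3t^2)/(-112 - 2t + 2t^2)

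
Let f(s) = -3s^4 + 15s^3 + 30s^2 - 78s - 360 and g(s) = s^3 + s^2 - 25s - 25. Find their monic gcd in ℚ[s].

Apply the Euclidean algorithm:
  -3s^4 + 15s^3 + 30s^2 - 78s - 360 = (-3s + 18)(s^3 + s^2 - 25s - 25) + (-63s^2 + 297s + 90)
  s^3 + s^2 - 25s - 25 = (-(1/63)s - 40/441)(-63s^2 + 297s + 90) + ((165/49)s - 825/49)
  -63s^2 + 297s + 90 = (-(1029/55)s - 294/55)((165/49)s - 825/49) + (0)
Last nonzero remainder: (165/49)s - 825/49. Dividing through by 165/49 gives the monic gcd s - 5.

s - 5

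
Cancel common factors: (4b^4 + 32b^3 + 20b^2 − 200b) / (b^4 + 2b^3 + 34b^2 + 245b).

Apply the Euclidean algorithm:
  4b^4 + 32b^3 + 20b^2 − 200b = (4)(b^4 + 2b^3 + 34b^2 + 245b) + (24b^3 − 116b^2 − 1180b)
  b^4 + 2b^3 + 34b^2 + 245b = ((1/24)b + 41/144)(24b^3 − 116b^2 − 1180b) + ((4183/36)b^2 + (20915/36)b)
  24b^3 − 116b^2 − 1180b = ((864/4183)b − 8496/4183)((4183/36)b^2 + (20915/36)b) + (0)
Last nonzero remainder: (4183/36)b^2 + (20915/36)b. Dividing through by 4183/36 gives the monic gcd b^2 + 5b.
Cancel b^2 + 5b from numerator and denominator to get the reduced form.

(4b^2 + 12b − 40)/(b^2 − 3b + 49)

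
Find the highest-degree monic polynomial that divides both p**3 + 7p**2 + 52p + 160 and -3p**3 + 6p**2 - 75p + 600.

Euclidean algorithm in ℚ[p]:
  p**3 + 7p**2 + 52p + 160 = (-1/3)(-3p**3 + 6p**2 - 75p + 600) + (9p**2 + 27p + 360)
  -3p**3 + 6p**2 - 75p + 600 = (-(1/3)p + 5/3)(9p**2 + 27p + 360) + (0)
Last nonzero remainder: 9p**2 + 27p + 360. Dividing through by 9 gives the monic gcd p**2 + 3p + 40.

p**2 + 3p + 40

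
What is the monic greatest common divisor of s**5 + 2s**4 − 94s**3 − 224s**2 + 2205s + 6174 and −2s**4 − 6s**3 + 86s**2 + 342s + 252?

Apply the Euclidean algorithm:
  s**5 + 2s**4 − 94s**3 − 224s**2 + 2205s + 6174 = (−(1/2)s + 1/2)(−2s**4 − 6s**3 + 86s**2 + 342s + 252) + (−48s**3 − 96s**2 + 2160s + 6048)
  −2s**4 − 6s**3 + 86s**2 + 342s + 252 = ((1/24)s + 1/24)(−48s**3 − 96s**2 + 2160s + 6048) + (0)
Last nonzero remainder: −48s**3 − 96s**2 + 2160s + 6048. Dividing through by −48 gives the monic gcd s**3 + 2s**2 − 45s − 126.

s**3 + 2s**2 − 45s − 126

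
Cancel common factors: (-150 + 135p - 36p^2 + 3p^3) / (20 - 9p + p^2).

Euclidean algorithm in ℚ[p]:
  3p^3 - 36p^2 + 135p - 150 = (3p - 9)(p^2 - 9p + 20) + (-6p + 30)
  p^2 - 9p + 20 = (-(1/6)p + 2/3)(-6p + 30) + (0)
Last nonzero remainder: -6p + 30. Dividing through by -6 gives the monic gcd p - 5.
Cancel p - 5 from numerator and denominator to get the reduced form.

(30 - 21p + 3p^2)/(-4 + p)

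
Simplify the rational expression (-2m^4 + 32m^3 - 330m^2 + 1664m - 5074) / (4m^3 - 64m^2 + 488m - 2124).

(-m^2 + 9m - 43)/(2m - 18)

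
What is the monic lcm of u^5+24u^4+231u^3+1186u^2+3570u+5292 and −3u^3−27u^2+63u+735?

u^6+19u^5+111u^4+31u^3−2360u^2−12558u−26460

Euclidean algorithm in ℚ[u]:
  u^5+24u^4+231u^3+1186u^2+3570u+5292 = (−(1/3)u^2−5u−39)(−3u^3−27u^2+63u+735) + (693u^2+9702u+33957)
  −3u^3−27u^2+63u+735 = (−(1/231)u+5/231)(693u^2+9702u+33957) + (0)
Last nonzero remainder: 693u^2+9702u+33957. Dividing through by 693 gives the monic gcd u^2+14u+49.
Then lcm(f, g) = f·g / gcd(f, g); expanding and making the result monic gives the answer.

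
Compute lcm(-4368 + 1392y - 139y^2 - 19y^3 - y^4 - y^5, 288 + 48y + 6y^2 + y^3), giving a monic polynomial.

Apply the Euclidean algorithm:
  -y^5 - y^4 - 19y^3 - 139y^2 + 1392y - 4368 = (-y^2 + 5y - 1)(y^3 + 6y^2 + 48y + 288) + (-85y^2 - 4080)
  y^3 + 6y^2 + 48y + 288 = (-(1/85)y - 6/85)(-85y^2 - 4080) + (0)
Last nonzero remainder: -85y^2 - 4080. Dividing through by -85 gives the monic gcd y^2 + 48.
Then lcm(f, g) = f·g / gcd(f, g); expanding and making the result monic gives the answer.

26208 - 3984y - 558y^2 + 253y^3 + 25y^4 + 7y^5 + y^6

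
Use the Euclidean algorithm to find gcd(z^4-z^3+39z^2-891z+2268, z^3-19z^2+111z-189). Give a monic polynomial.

Euclidean algorithm in ℚ[z]:
  z^4-z^3+39z^2-891z+2268 = (z+18)(z^3-19z^2+111z-189) + (270z^2-2700z+5670)
  z^3-19z^2+111z-189 = ((1/270)z-1/30)(270z^2-2700z+5670) + (0)
Last nonzero remainder: 270z^2-2700z+5670. Dividing through by 270 gives the monic gcd z^2-10z+21.

z^2-10z+21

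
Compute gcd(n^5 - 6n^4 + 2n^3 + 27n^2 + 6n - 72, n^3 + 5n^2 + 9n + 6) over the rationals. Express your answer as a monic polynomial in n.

n^2 + 3n + 3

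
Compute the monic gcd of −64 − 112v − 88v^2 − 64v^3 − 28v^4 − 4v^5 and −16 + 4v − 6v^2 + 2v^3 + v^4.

Euclidean algorithm in ℚ[v]:
  −4v^5 − 28v^4 − 64v^3 − 88v^2 − 112v − 64 = (−4v − 20)(v^4 + 2v^3 − 6v^2 + 4v − 16) + (−48v^3 − 192v^2 − 96v − 384)
  v^4 + 2v^3 − 6v^2 + 4v − 16 = (−(1/48)v + 1/24)(−48v^3 − 192v^2 − 96v − 384) + (0)
Last nonzero remainder: −48v^3 − 192v^2 − 96v − 384. Dividing through by −48 gives the monic gcd v^3 + 4v^2 + 2v + 8.

8 + 2v + 4v^2 + v^3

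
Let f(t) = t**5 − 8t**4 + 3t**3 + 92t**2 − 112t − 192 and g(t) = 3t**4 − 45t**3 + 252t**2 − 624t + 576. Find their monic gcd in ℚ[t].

t**3 − 12t**2 + 48t − 64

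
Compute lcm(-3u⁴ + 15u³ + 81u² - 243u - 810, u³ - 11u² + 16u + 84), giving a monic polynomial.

Apply the Euclidean algorithm:
  -3u⁴ + 15u³ + 81u² - 243u - 810 = (-3u - 18)(u³ - 11u² + 16u + 84) + (-69u² + 297u + 702)
  u³ - 11u² + 16u + 84 = (-(1/69)u + 154/1587)(-69u² + 297u + 702) + (-(1400/529)u + 8400/529)
  -69u² + 297u + 702 = ((36501/1400)u + 61893/1400)(-(1400/529)u + 8400/529) + (0)
Last nonzero remainder: -(1400/529)u + 8400/529. Dividing through by -1400/529 gives the monic gcd u - 6.
Then lcm(f, g) = f·g / gcd(f, g); expanding and making the result monic gives the answer.

u⁶ - 10u⁵ - 16u⁴ + 286u³ + 243u² - 2484u - 3780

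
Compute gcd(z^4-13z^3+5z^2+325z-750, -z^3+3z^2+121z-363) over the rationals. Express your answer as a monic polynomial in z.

Euclidean algorithm in ℚ[z]:
  z^4-13z^3+5z^2+325z-750 = (-z+10)(-z^3+3z^2+121z-363) + (96z^2-1248z+2880)
  -z^3+3z^2+121z-363 = (-(1/96)z-5/48)(96z^2-1248z+2880) + (21z-63)
  96z^2-1248z+2880 = ((32/7)z-320/7)(21z-63) + (0)
Last nonzero remainder: 21z-63. Dividing through by 21 gives the monic gcd z-3.

z-3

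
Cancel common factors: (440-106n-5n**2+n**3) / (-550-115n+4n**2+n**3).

By polynomial division,
  n**3-5n**2-106n+440 = (n**3+4n**2-115n-550) + (-9n**2+9n+990)
  n**3+4n**2-115n-550 = (-(1/9)n-5/9)(-9n**2+9n+990) + (0)
Last nonzero remainder: -9n**2+9n+990. Dividing through by -9 gives the monic gcd n**2-n-110.
Cancel n**2-n-110 from numerator and denominator to get the reduced form.

(-4+n)/(5+n)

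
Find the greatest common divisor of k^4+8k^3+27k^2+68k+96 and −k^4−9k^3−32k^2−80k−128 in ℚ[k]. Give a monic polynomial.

Repeated division with remainder:
  k^4+8k^3+27k^2+68k+96 = (−1)(−k^4−9k^3−32k^2−80k−128) + (−k^3−5k^2−12k−32)
  −k^4−9k^3−32k^2−80k−128 = (k+4)(−k^3−5k^2−12k−32) + (0)
Last nonzero remainder: −k^3−5k^2−12k−32. Dividing through by −1 gives the monic gcd k^3+5k^2+12k+32.

k^3+5k^2+12k+32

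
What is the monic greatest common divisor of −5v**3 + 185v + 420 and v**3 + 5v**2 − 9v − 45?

v + 3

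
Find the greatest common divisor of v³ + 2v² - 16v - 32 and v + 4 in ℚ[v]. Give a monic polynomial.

v + 4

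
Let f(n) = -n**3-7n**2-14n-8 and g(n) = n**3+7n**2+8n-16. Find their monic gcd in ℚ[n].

n+4

Euclidean algorithm in ℚ[n]:
  -n**3-7n**2-14n-8 = (-1)(n**3+7n**2+8n-16) + (-6n-24)
  n**3+7n**2+8n-16 = (-(1/6)n**2-(1/2)n+2/3)(-6n-24) + (0)
Last nonzero remainder: -6n-24. Dividing through by -6 gives the monic gcd n+4.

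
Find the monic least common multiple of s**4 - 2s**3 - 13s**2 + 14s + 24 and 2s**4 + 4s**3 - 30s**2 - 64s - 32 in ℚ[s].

Apply the Euclidean algorithm:
  s**4 - 2s**3 - 13s**2 + 14s + 24 = (1/2)(2s**4 + 4s**3 - 30s**2 - 64s - 32) + (-4s**3 + 2s**2 + 46s + 40)
  2s**4 + 4s**3 - 30s**2 - 64s - 32 = (-(1/2)s - 5/4)(-4s**3 + 2s**2 + 46s + 40) + (-(9/2)s**2 + (27/2)s + 18)
  -4s**3 + 2s**2 + 46s + 40 = ((8/9)s + 20/9)(-(9/2)s**2 + (27/2)s + 18) + (0)
Last nonzero remainder: -(9/2)s**2 + (27/2)s + 18. Dividing through by -9/2 gives the monic gcd s**2 - 3s - 4.
Then lcm(f, g) = f·g / gcd(f, g); expanding and making the result monic gives the answer.

s**6 + 3s**5 - 19s**4 - 59s**3 + 42s**2 + 176s + 96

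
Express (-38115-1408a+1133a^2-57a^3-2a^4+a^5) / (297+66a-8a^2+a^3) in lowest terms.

By polynomial division,
  a^5-2a^4-57a^3+1133a^2-1408a-38115 = (a^2+6a-75)(a^3-8a^2+66a+297) + (-160a^2+1760a-15840)
  a^3-8a^2+66a+297 = (-(1/160)a-3/160)(-160a^2+1760a-15840) + (0)
Last nonzero remainder: -160a^2+1760a-15840. Dividing through by -160 gives the monic gcd a^2-11a+99.
Cancel a^2-11a+99 from numerator and denominator to get the reduced form.

(-385-57a+9a^2+a^3)/(3+a)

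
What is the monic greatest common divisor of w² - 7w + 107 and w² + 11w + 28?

By polynomial division,
  w² - 7w + 107 = (w² + 11w + 28) + (-18w + 79)
  w² + 11w + 28 = (-(1/18)w - 277/324)(-18w + 79) + (30955/324)
  -18w + 79 = (-(5832/30955)w + 25596/30955)(30955/324) + (0)
The last nonzero remainder is the constant 30955/324, so the polynomials are coprime and gcd = 1.

1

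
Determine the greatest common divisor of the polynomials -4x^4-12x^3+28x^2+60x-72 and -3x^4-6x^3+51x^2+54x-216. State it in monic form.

Euclidean algorithm in ℚ[x]:
  -4x^4-12x^3+28x^2+60x-72 = (4/3)(-3x^4-6x^3+51x^2+54x-216) + (-4x^3-40x^2-12x+216)
  -3x^4-6x^3+51x^2+54x-216 = ((3/4)x-6)(-4x^3-40x^2-12x+216) + (-180x^2-180x+1080)
  -4x^3-40x^2-12x+216 = ((1/45)x+1/5)(-180x^2-180x+1080) + (0)
Last nonzero remainder: -180x^2-180x+1080. Dividing through by -180 gives the monic gcd x^2+x-6.

x^2+x-6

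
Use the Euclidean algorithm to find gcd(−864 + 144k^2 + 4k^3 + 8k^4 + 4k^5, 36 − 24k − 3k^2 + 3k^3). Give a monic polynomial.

−6 + k + k^2

Apply the Euclidean algorithm:
  4k^5 + 8k^4 + 4k^3 + 144k^2 − 864 = ((4/3)k^2 + 4k + 16)(3k^3 − 3k^2 − 24k + 36) + (240k^2 + 240k − 1440)
  3k^3 − 3k^2 − 24k + 36 = ((1/80)k − 1/40)(240k^2 + 240k − 1440) + (0)
Last nonzero remainder: 240k^2 + 240k − 1440. Dividing through by 240 gives the monic gcd k^2 + k − 6.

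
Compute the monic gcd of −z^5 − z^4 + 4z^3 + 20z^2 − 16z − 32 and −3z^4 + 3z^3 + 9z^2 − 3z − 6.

Repeated division with remainder:
  −z^5 − z^4 + 4z^3 + 20z^2 − 16z − 32 = ((1/3)z + 2/3)(−3z^4 + 3z^3 + 9z^2 − 3z − 6) + (−z^3 + 15z^2 − 12z − 28)
  −3z^4 + 3z^3 + 9z^2 − 3z − 6 = (3z + 42)(−z^3 + 15z^2 − 12z − 28) + (−585z^2 + 585z + 1170)
  −z^3 + 15z^2 − 12z − 28 = ((1/585)z − 14/585)(−585z^2 + 585z + 1170) + (0)
Last nonzero remainder: −585z^2 + 585z + 1170. Dividing through by −585 gives the monic gcd z^2 − z − 2.

z^2 − z − 2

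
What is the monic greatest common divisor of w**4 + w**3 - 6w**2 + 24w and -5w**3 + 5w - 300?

Apply the Euclidean algorithm:
  w**4 + w**3 - 6w**2 + 24w = (-(1/5)w - 1/5)(-5w**3 + 5w - 300) + (-5w**2 - 35w - 60)
  -5w**3 + 5w - 300 = (w - 7)(-5w**2 - 35w - 60) + (-180w - 720)
  -5w**2 - 35w - 60 = ((1/36)w + 1/12)(-180w - 720) + (0)
Last nonzero remainder: -180w - 720. Dividing through by -180 gives the monic gcd w + 4.

w + 4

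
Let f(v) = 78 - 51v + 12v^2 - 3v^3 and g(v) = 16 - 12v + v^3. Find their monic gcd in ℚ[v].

Repeated division with remainder:
  -3v^3 + 12v^2 - 51v + 78 = (-3)(v^3 - 12v + 16) + (12v^2 - 87v + 126)
  v^3 - 12v + 16 = ((1/12)v + 29/48)(12v^2 - 87v + 126) + ((481/16)v - 481/8)
  12v^2 - 87v + 126 = ((192/481)v - 1008/481)((481/16)v - 481/8) + (0)
Last nonzero remainder: (481/16)v - 481/8. Dividing through by 481/16 gives the monic gcd v - 2.

-2 + v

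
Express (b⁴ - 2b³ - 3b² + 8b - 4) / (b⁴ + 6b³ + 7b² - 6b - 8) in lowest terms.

(b² - 3b + 2)/(b² + 5b + 4)

By polynomial division,
  b⁴ - 2b³ - 3b² + 8b - 4 = (b⁴ + 6b³ + 7b² - 6b - 8) + (-8b³ - 10b² + 14b + 4)
  b⁴ + 6b³ + 7b² - 6b - 8 = (-(1/8)b - 19/32)(-8b³ - 10b² + 14b + 4) + ((45/16)b² + (45/16)b - 45/8)
  -8b³ - 10b² + 14b + 4 = (-(128/45)b - 32/45)((45/16)b² + (45/16)b - 45/8) + (0)
Last nonzero remainder: (45/16)b² + (45/16)b - 45/8. Dividing through by 45/16 gives the monic gcd b² + b - 2.
Cancel b² + b - 2 from numerator and denominator to get the reduced form.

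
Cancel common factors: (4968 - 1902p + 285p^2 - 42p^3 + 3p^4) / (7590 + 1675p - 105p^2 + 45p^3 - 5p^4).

(-108 + 39p - 3p^2)/(-165 - 40p + 5p^2)

By polynomial division,
  3p^4 - 42p^3 + 285p^2 - 1902p + 4968 = (-3/5)(-5p^4 + 45p^3 - 105p^2 + 1675p + 7590) + (-15p^3 + 222p^2 - 897p + 9522)
  -5p^4 + 45p^3 - 105p^2 + 1675p + 7590 = ((1/3)p + 29/15)(-15p^3 + 222p^2 - 897p + 9522) + (-(1176/5)p^2 + (1176/5)p - 54096/5)
  -15p^3 + 222p^2 - 897p + 9522 = ((25/392)p - 345/392)(-(1176/5)p^2 + (1176/5)p - 54096/5) + (0)
Last nonzero remainder: -(1176/5)p^2 + (1176/5)p - 54096/5. Dividing through by -1176/5 gives the monic gcd p^2 - p + 46.
Cancel p^2 - p + 46 from numerator and denominator to get the reduced form.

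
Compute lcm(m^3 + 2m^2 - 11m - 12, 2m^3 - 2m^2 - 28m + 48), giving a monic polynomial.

Repeated division with remainder:
  m^3 + 2m^2 - 11m - 12 = (1/2)(2m^3 - 2m^2 - 28m + 48) + (3m^2 + 3m - 36)
  2m^3 - 2m^2 - 28m + 48 = ((2/3)m - 4/3)(3m^2 + 3m - 36) + (0)
Last nonzero remainder: 3m^2 + 3m - 36. Dividing through by 3 gives the monic gcd m^2 + m - 12.
Then lcm(f, g) = f·g / gcd(f, g); expanding and making the result monic gives the answer.

m^4 - 15m^2 + 10m + 24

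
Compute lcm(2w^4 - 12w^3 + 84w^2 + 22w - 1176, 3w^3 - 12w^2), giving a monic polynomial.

w^6 - 6w^5 + 42w^4 + 11w^3 - 588w^2

By polynomial division,
  2w^4 - 12w^3 + 84w^2 + 22w - 1176 = ((2/3)w - 4/3)(3w^3 - 12w^2) + (68w^2 + 22w - 1176)
  3w^3 - 12w^2 = ((3/68)w - 441/2312)(68w^2 + 22w - 1176) + ((64827/1156)w - 64827/289)
  68w^2 + 22w - 1176 = ((78608/64827)w + 2312/441)((64827/1156)w - 64827/289) + (0)
Last nonzero remainder: (64827/1156)w - 64827/289. Dividing through by 64827/1156 gives the monic gcd w - 4.
Then lcm(f, g) = f·g / gcd(f, g); expanding and making the result monic gives the answer.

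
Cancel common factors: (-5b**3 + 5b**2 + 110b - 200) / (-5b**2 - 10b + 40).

(b**2 + b - 20)/(b + 4)

By polynomial division,
  -5b**3 + 5b**2 + 110b - 200 = (b - 3)(-5b**2 - 10b + 40) + (40b - 80)
  -5b**2 - 10b + 40 = (-(1/8)b - 1/2)(40b - 80) + (0)
Last nonzero remainder: 40b - 80. Dividing through by 40 gives the monic gcd b - 2.
Cancel b - 2 from numerator and denominator to get the reduced form.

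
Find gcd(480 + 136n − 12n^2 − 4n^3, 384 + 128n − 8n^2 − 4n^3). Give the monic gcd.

By polynomial division,
  −4n^3 − 12n^2 + 136n + 480 = (−4n^3 − 8n^2 + 128n + 384) + (−4n^2 + 8n + 96)
  −4n^3 − 8n^2 + 128n + 384 = (n + 4)(−4n^2 + 8n + 96) + (0)
Last nonzero remainder: −4n^2 + 8n + 96. Dividing through by −4 gives the monic gcd n^2 − 2n − 24.

−24 − 2n + n^2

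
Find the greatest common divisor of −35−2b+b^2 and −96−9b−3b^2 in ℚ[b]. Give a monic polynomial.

1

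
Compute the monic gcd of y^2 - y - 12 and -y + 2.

1

Repeated division with remainder:
  y^2 - y - 12 = (-y - 1)(-y + 2) + (-10)
  -y + 2 = ((1/10)y - 1/5)(-10) + (0)
The last nonzero remainder is the constant -10, so the polynomials are coprime and gcd = 1.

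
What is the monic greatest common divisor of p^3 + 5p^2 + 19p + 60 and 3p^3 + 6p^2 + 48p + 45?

p^2 + p + 15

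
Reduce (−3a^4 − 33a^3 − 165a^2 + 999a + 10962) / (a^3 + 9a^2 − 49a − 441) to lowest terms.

(−3a^3 − 12a^2 − 81a + 1566)/(a^2 + 2a − 63)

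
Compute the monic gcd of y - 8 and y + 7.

1

Apply the Euclidean algorithm:
  y - 8 = (y + 7) + (-15)
  y + 7 = (-(1/15)y - 7/15)(-15) + (0)
The last nonzero remainder is the constant -15, so the polynomials are coprime and gcd = 1.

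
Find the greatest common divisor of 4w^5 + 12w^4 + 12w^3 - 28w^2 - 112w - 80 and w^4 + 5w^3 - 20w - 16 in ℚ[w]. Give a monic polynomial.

Apply the Euclidean algorithm:
  4w^5 + 12w^4 + 12w^3 - 28w^2 - 112w - 80 = (4w - 8)(w^4 + 5w^3 - 20w - 16) + (52w^3 + 52w^2 - 208w - 208)
  w^4 + 5w^3 - 20w - 16 = ((1/52)w + 1/13)(52w^3 + 52w^2 - 208w - 208) + (0)
Last nonzero remainder: 52w^3 + 52w^2 - 208w - 208. Dividing through by 52 gives the monic gcd w^3 + w^2 - 4w - 4.

w^3 + w^2 - 4w - 4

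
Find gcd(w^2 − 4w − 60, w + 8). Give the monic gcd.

Repeated division with remainder:
  w^2 − 4w − 60 = (w − 12)(w + 8) + (36)
  w + 8 = ((1/36)w + 2/9)(36) + (0)
The last nonzero remainder is the constant 36, so the polynomials are coprime and gcd = 1.

1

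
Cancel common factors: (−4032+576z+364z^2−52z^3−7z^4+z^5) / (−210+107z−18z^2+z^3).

Euclidean algorithm in ℚ[z]:
  z^5−7z^4−52z^3+364z^2+576z−4032 = (z^2+11z+39)(z^3−18z^2+107z−210) + (99z^2−1287z+4158)
  z^3−18z^2+107z−210 = ((1/99)z−5/99)(99z^2−1287z+4158) + (0)
Last nonzero remainder: 99z^2−1287z+4158. Dividing through by 99 gives the monic gcd z^2−13z+42.
Cancel z^2−13z+42 from numerator and denominator to get the reduced form.

(−96−16z+6z^2+z^3)/(−5+z)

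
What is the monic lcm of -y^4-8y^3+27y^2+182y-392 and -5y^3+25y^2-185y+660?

y^6+7y^5-2y^4+109y^3-317y^2-6398y+12936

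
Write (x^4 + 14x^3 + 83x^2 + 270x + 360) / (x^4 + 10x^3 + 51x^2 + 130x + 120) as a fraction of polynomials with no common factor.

Euclidean algorithm in ℚ[x]:
  x^4 + 14x^3 + 83x^2 + 270x + 360 = (x^4 + 10x^3 + 51x^2 + 130x + 120) + (4x^3 + 32x^2 + 140x + 240)
  x^4 + 10x^3 + 51x^2 + 130x + 120 = ((1/4)x + 1/2)(4x^3 + 32x^2 + 140x + 240) + (0)
Last nonzero remainder: 4x^3 + 32x^2 + 140x + 240. Dividing through by 4 gives the monic gcd x^3 + 8x^2 + 35x + 60.
Cancel x^3 + 8x^2 + 35x + 60 from numerator and denominator to get the reduced form.

(x + 6)/(x + 2)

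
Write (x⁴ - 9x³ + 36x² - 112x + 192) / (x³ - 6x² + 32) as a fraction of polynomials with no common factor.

Euclidean algorithm in ℚ[x]:
  x⁴ - 9x³ + 36x² - 112x + 192 = (x - 3)(x³ - 6x² + 32) + (18x² - 144x + 288)
  x³ - 6x² + 32 = ((1/18)x + 1/9)(18x² - 144x + 288) + (0)
Last nonzero remainder: 18x² - 144x + 288. Dividing through by 18 gives the monic gcd x² - 8x + 16.
Cancel x² - 8x + 16 from numerator and denominator to get the reduced form.

(x² - x + 12)/(x + 2)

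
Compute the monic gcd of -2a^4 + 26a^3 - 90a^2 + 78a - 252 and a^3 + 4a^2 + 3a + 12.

a^2 + 3

By polynomial division,
  -2a^4 + 26a^3 - 90a^2 + 78a - 252 = (-2a + 34)(a^3 + 4a^2 + 3a + 12) + (-220a^2 - 660)
  a^3 + 4a^2 + 3a + 12 = (-(1/220)a - 1/55)(-220a^2 - 660) + (0)
Last nonzero remainder: -220a^2 - 660. Dividing through by -220 gives the monic gcd a^2 + 3.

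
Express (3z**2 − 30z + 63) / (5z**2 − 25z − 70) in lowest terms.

Apply the Euclidean algorithm:
  3z**2 − 30z + 63 = (3/5)(5z**2 − 25z − 70) + (−15z + 105)
  5z**2 − 25z − 70 = (−(1/3)z − 2/3)(−15z + 105) + (0)
Last nonzero remainder: −15z + 105. Dividing through by −15 gives the monic gcd z − 7.
Cancel z − 7 from numerator and denominator to get the reduced form.

(3z − 9)/(5z + 10)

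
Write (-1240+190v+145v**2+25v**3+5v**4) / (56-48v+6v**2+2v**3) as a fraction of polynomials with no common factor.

Euclidean algorithm in ℚ[v]:
  5v**4+25v**3+145v**2+190v-1240 = ((5/2)v+5)(2v**3+6v**2-48v+56) + (235v**2+290v-1520)
  2v**3+6v**2-48v+56 = ((2/235)v+166/11045)(235v**2+290v-1520) + (-(87084/2209)v+174168/2209)
  235v**2+290v-1520 = (-(519115/87084)v-419710/21771)(-(87084/2209)v+174168/2209) + (0)
Last nonzero remainder: -(87084/2209)v+174168/2209. Dividing through by -87084/2209 gives the monic gcd v-2.
Cancel v-2 from numerator and denominator to get the reduced form.

(620+215v+35v**2+5v**3)/(-28+10v+2v**2)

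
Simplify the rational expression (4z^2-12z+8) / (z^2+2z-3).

Apply the Euclidean algorithm:
  4z^2-12z+8 = (4)(z^2+2z-3) + (-20z+20)
  z^2+2z-3 = (-(1/20)z-3/20)(-20z+20) + (0)
Last nonzero remainder: -20z+20. Dividing through by -20 gives the monic gcd z-1.
Cancel z-1 from numerator and denominator to get the reduced form.

(4z-8)/(z+3)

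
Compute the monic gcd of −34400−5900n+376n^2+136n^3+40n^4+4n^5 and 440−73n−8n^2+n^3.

By polynomial division,
  4n^5+40n^4+136n^3+376n^2−5900n−34400 = (4n^2+72n+1004)(n^3−8n^2−73n+440) + (11904n^2+35712n−476160)
  n^3−8n^2−73n+440 = ((1/11904)n−11/11904)(11904n^2+35712n−476160) + (0)
Last nonzero remainder: 11904n^2+35712n−476160. Dividing through by 11904 gives the monic gcd n^2+3n−40.

−40+3n+n^2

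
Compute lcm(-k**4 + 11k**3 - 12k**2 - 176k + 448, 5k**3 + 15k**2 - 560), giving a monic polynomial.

Repeated division with remainder:
  -k**4 + 11k**3 - 12k**2 - 176k + 448 = (-(1/5)k + 14/5)(5k**3 + 15k**2 - 560) + (-54k**2 - 288k + 2016)
  5k**3 + 15k**2 - 560 = (-(5/54)k + 35/162)(-54k**2 - 288k + 2016) + ((2240/9)k - 8960/9)
  -54k**2 - 288k + 2016 = (-(243/1120)k - 81/40)((2240/9)k - 8960/9) + (0)
Last nonzero remainder: (2240/9)k - 8960/9. Dividing through by 2240/9 gives the monic gcd k - 4.
Then lcm(f, g) = f·g / gcd(f, g); expanding and making the result monic gives the answer.

k**6 - 4k**5 - 37k**4 - 48k**3 + 1120k**2 + 1792k - 12544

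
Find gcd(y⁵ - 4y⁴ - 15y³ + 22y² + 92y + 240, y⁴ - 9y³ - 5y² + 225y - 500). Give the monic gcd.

Apply the Euclidean algorithm:
  y⁵ - 4y⁴ - 15y³ + 22y² + 92y + 240 = (y + 5)(y⁴ - 9y³ - 5y² + 225y - 500) + (35y³ - 178y² - 533y + 2740)
  y⁴ - 9y³ - 5y² + 225y - 500 = ((1/35)y - 137/1225)(35y³ - 178y² - 533y + 2740) + (-(11856/1225)y² + (106704/1225)y - 47424/245)
  35y³ - 178y² - 533y + 2740 = (-(42875/11856)y - 167825/11856)(-(11856/1225)y² + (106704/1225)y - 47424/245) + (0)
Last nonzero remainder: -(11856/1225)y² + (106704/1225)y - 47424/245. Dividing through by -11856/1225 gives the monic gcd y² - 9y + 20.

y² - 9y + 20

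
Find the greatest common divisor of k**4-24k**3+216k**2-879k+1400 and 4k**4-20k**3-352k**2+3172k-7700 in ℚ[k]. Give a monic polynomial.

k**3-16k**2+88k-175

Apply the Euclidean algorithm:
  k**4-24k**3+216k**2-879k+1400 = (1/4)(4k**4-20k**3-352k**2+3172k-7700) + (-19k**3+304k**2-1672k+3325)
  4k**4-20k**3-352k**2+3172k-7700 = (-(4/19)k-44/19)(-19k**3+304k**2-1672k+3325) + (0)
Last nonzero remainder: -19k**3+304k**2-1672k+3325. Dividing through by -19 gives the monic gcd k**3-16k**2+88k-175.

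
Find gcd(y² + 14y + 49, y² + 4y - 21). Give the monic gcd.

Repeated division with remainder:
  y² + 14y + 49 = (y² + 4y - 21) + (10y + 70)
  y² + 4y - 21 = ((1/10)y - 3/10)(10y + 70) + (0)
Last nonzero remainder: 10y + 70. Dividing through by 10 gives the monic gcd y + 7.

y + 7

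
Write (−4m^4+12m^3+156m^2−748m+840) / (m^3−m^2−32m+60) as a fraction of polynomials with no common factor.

Apply the Euclidean algorithm:
  −4m^4+12m^3+156m^2−748m+840 = (−4m+8)(m^3−m^2−32m+60) + (36m^2−252m+360)
  m^3−m^2−32m+60 = ((1/36)m+1/6)(36m^2−252m+360) + (0)
Last nonzero remainder: 36m^2−252m+360. Dividing through by 36 gives the monic gcd m^2−7m+10.
Cancel m^2−7m+10 from numerator and denominator to get the reduced form.

(−4m^2−16m+84)/(m+6)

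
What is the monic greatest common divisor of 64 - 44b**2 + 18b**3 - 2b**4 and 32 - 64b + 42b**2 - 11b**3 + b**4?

Apply the Euclidean algorithm:
  -2b**4 + 18b**3 - 44b**2 + 64 = (-2)(b**4 - 11b**3 + 42b**2 - 64b + 32) + (-4b**3 + 40b**2 - 128b + 128)
  b**4 - 11b**3 + 42b**2 - 64b + 32 = (-(1/4)b + 1/4)(-4b**3 + 40b**2 - 128b + 128) + (0)
Last nonzero remainder: -4b**3 + 40b**2 - 128b + 128. Dividing through by -4 gives the monic gcd b**3 - 10b**2 + 32b - 32.

-32 + 32b - 10b**2 + b**3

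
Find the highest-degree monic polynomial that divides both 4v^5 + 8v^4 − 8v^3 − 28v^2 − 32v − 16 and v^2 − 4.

v^2 − 4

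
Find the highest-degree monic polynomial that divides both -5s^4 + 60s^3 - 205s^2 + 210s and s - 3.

Euclidean algorithm in ℚ[s]:
  -5s^4 + 60s^3 - 205s^2 + 210s = (-5s^3 + 45s^2 - 70s)(s - 3) + (0)
The last nonzero remainder s - 3 is already monic.

s - 3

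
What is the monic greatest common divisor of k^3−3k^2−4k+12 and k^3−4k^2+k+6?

Repeated division with remainder:
  k^3−3k^2−4k+12 = (k^3−4k^2+k+6) + (k^2−5k+6)
  k^3−4k^2+k+6 = (k+1)(k^2−5k+6) + (0)
The last nonzero remainder k^2−5k+6 is already monic.

k^2−5k+6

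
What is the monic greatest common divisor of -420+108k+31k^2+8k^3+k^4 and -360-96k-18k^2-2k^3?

30+3k+k^2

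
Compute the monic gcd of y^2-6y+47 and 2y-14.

1

Repeated division with remainder:
  y^2-6y+47 = ((1/2)y+1/2)(2y-14) + (54)
  2y-14 = ((1/27)y-7/27)(54) + (0)
The last nonzero remainder is the constant 54, so the polynomials are coprime and gcd = 1.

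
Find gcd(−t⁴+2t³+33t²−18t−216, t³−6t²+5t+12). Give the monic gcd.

t−3

Euclidean algorithm in ℚ[t]:
  −t⁴+2t³+33t²−18t−216 = (−t−4)(t³−6t²+5t+12) + (14t²+14t−168)
  t³−6t²+5t+12 = ((1/14)t−1/2)(14t²+14t−168) + (24t−72)
  14t²+14t−168 = ((7/12)t+7/3)(24t−72) + (0)
Last nonzero remainder: 24t−72. Dividing through by 24 gives the monic gcd t−3.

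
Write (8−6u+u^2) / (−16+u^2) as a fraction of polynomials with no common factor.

(−2+u)/(4+u)

Apply the Euclidean algorithm:
  u^2−6u+8 = (u^2−16) + (−6u+24)
  u^2−16 = (−(1/6)u−2/3)(−6u+24) + (0)
Last nonzero remainder: −6u+24. Dividing through by −6 gives the monic gcd u−4.
Cancel u−4 from numerator and denominator to get the reduced form.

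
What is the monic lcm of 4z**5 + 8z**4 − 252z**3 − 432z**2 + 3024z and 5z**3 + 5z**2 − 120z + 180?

Repeated division with remainder:
  4z**5 + 8z**4 − 252z**3 − 432z**2 + 3024z = ((4/5)z**2 + (4/5)z − 32)(5z**3 + 5z**2 − 120z + 180) + (−320z**2 − 960z + 5760)
  5z**3 + 5z**2 − 120z + 180 = (−(1/64)z + 1/32)(−320z**2 − 960z + 5760) + (0)
Last nonzero remainder: −320z**2 − 960z + 5760. Dividing through by −320 gives the monic gcd z**2 + 3z − 18.
Then lcm(f, g) = f·g / gcd(f, g); expanding and making the result monic gives the answer.

z**6 − 67z**4 + 18z**3 + 972z**2 − 1512z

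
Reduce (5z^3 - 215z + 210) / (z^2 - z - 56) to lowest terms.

By polynomial division,
  5z^3 - 215z + 210 = (5z + 5)(z^2 - z - 56) + (70z + 490)
  z^2 - z - 56 = ((1/70)z - 4/35)(70z + 490) + (0)
Last nonzero remainder: 70z + 490. Dividing through by 70 gives the monic gcd z + 7.
Cancel z + 7 from numerator and denominator to get the reduced form.

(5z^2 - 35z + 30)/(z - 8)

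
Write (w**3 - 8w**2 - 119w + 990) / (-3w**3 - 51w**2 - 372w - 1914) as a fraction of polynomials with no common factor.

Repeated division with remainder:
  w**3 - 8w**2 - 119w + 990 = (-1/3)(-3w**3 - 51w**2 - 372w - 1914) + (-25w**2 - 243w + 352)
  -3w**3 - 51w**2 - 372w - 1914 = ((3/25)w + 546/625)(-25w**2 - 243w + 352) + (-(126222/625)w - 1388442/625)
  -25w**2 - 243w + 352 = ((15625/126222)w - 10000/63111)(-(126222/625)w - 1388442/625) + (0)
Last nonzero remainder: -(126222/625)w - 1388442/625. Dividing through by -126222/625 gives the monic gcd w + 11.
Cancel w + 11 from numerator and denominator to get the reduced form.

(-w**2 + 19w - 90)/(3w**2 + 18w + 174)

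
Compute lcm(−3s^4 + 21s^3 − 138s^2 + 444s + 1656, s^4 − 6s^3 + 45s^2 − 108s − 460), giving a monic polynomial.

Euclidean algorithm in ℚ[s]:
  −3s^4 + 21s^3 − 138s^2 + 444s + 1656 = (−3)(s^4 − 6s^3 + 45s^2 − 108s − 460) + (3s^3 − 3s^2 + 120s + 276)
  s^4 − 6s^3 + 45s^2 − 108s − 460 = ((1/3)s − 5/3)(3s^3 − 3s^2 + 120s + 276) + (0)
Last nonzero remainder: 3s^3 − 3s^2 + 120s + 276. Dividing through by 3 gives the monic gcd s^3 − s^2 + 40s + 92.
Then lcm(f, g) = f·g / gcd(f, g); expanding and making the result monic gives the answer.

s^5 − 12s^4 + 81s^3 − 378s^2 + 188s + 2760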